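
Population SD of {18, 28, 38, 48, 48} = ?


Mean = 36.0000
Variance = 136.0000
SD = sqrt(136.0000) = 11.6619

SD = 11.6619


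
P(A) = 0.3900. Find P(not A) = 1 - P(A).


P(not A) = 1 - 0.3900 = 0.6100

P(not A) = 0.6100


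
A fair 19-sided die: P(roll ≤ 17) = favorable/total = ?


Favorable outcomes (roll ≤ 17): 17
Total outcomes = 19
P = 17/19 = 0.8947

P = 0.8947


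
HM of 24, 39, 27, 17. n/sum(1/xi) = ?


Sum of reciprocals = 1/24 + 1/39 + 1/27 + 1/17 = 0.163168
HM = 4/0.163168 = 24.5146

HM = 24.5146


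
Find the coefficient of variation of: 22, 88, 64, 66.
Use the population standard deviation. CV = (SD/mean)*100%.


Mean = 60.0000
SD = 23.8747
CV = (23.8747/60.0000)*100 = 39.7911%

CV = 39.7911%


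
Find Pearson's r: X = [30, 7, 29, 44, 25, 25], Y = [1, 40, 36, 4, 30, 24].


Mean X = 26.6667, Mean Y = 22.5000
SD X = 10.873004, SD Y = 15.008331
Cov = -120.000000
r = -120.000000/(10.873004*15.008331) = -0.7354

r = -0.7354


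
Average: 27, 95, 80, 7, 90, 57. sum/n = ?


Sum = 27 + 95 + 80 + 7 + 90 + 57 = 356
n = 6
Mean = 356/6 = 59.3333

Mean = 59.3333


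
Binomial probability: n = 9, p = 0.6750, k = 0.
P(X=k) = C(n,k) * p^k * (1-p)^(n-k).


C(9,0) = 1
p^0 = 1.000000
(1-p)^9 = 4.045295e-05
P = 1 * 1.000000 * 4.045295e-05 = 4.0453e-05

P(X=0) = 4.0453e-05


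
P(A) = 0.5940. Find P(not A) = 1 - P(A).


P(not A) = 1 - 0.5940 = 0.4060

P(not A) = 0.4060


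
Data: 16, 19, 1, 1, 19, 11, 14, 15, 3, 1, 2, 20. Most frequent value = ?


Frequencies: 1:3, 2:1, 3:1, 11:1, 14:1, 15:1, 16:1, 19:2, 20:1
Max frequency = 3
Mode = 1

Mode = 1


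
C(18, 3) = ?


C(18,3) = 18!/(3! × 15!)
= 6402373705728000/(6 × 1307674368000)
= 816

C(18,3) = 816


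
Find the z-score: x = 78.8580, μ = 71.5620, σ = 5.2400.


z = (78.8580 - 71.5620)/5.2400
= 7.2960/5.2400
= 1.3924

z = 1.3924


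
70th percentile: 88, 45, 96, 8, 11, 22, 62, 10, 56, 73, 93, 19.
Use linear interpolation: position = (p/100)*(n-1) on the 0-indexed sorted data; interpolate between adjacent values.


Sorted: 8, 10, 11, 19, 22, 45, 56, 62, 73, 88, 93, 96
n = 12
Index = 70/100 * 11 = 7.7000
Lower = data[7] = 62, Upper = data[8] = 73
P70 = 62 + 0.7000*(11) = 69.7000

P70 = 69.7000


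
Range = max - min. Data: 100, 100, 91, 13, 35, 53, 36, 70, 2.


Max = 100, Min = 2
Range = 100 - 2 = 98

Range = 98


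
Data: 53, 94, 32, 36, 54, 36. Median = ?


Sorted: 32, 36, 36, 53, 54, 94
n = 6 (even)
Middle values: 36 and 53
Median = (36+53)/2 = 44.5000

Median = 44.5000


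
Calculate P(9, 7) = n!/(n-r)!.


P(9,7) = 9!/2!
= 362880/2
= 181440

P(9,7) = 181440


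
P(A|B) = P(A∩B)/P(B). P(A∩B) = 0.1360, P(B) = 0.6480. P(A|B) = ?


P(A|B) = 0.1360/0.6480 = 0.2099

P(A|B) = 0.2099


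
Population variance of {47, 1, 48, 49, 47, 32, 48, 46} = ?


Mean = 39.7500
Squared deviations: 52.5625, 1501.5625, 68.0625, 85.5625, 52.5625, 60.0625, 68.0625, 39.0625
Sum = 1927.5000
Variance = 1927.5000/8 = 240.9375

Variance = 240.9375


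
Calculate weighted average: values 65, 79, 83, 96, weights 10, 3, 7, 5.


Numerator = 65*10 + 79*3 + 83*7 + 96*5 = 1948
Denominator = 10 + 3 + 7 + 5 = 25
WM = 1948/25 = 77.9200

WM = 77.9200


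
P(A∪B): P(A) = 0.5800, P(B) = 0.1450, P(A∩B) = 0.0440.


P(A∪B) = 0.5800 + 0.1450 - 0.0440
= 0.7250 - 0.0440
= 0.6810

P(A∪B) = 0.6810


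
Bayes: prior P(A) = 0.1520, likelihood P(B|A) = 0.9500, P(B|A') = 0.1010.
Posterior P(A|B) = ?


P(B) = P(B|A)*P(A) + P(B|A')*P(A')
= 0.9500*0.1520 + 0.1010*0.8480
= 0.144400 + 0.085648 = 0.230048
P(A|B) = 0.144400/0.230048 = 0.6277

P(A|B) = 0.6277


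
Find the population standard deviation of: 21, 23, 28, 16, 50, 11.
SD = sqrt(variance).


Mean = 24.8333
Variance = 155.1389
SD = sqrt(155.1389) = 12.4555

SD = 12.4555


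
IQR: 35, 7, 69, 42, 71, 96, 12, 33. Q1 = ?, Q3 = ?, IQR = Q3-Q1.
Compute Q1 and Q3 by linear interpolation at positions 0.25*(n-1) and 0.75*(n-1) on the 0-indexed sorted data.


Sorted: 7, 12, 33, 35, 42, 69, 71, 96
Q1 (25th %ile) = 27.7500
Q3 (75th %ile) = 69.5000
IQR = 69.5000 - 27.7500 = 41.7500

IQR = 41.7500


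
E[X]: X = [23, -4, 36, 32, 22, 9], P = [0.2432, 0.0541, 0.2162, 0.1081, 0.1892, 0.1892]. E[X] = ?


E[X] = 23*0.2432 - 4*0.0541 + 36*0.2162 + 32*0.1081 + 22*0.1892 + 9*0.1892
= 5.5936 - 0.2164 + 7.7832 + 3.4592 + 4.1624 + 1.7028
= 22.4848

E[X] = 22.4848


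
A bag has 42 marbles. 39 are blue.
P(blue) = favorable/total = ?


P = 39/42 = 0.9286

P = 0.9286


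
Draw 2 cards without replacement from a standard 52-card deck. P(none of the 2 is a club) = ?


P(no clubs) = (39/52) × (38/51)
= 0.5588

P = 0.5588


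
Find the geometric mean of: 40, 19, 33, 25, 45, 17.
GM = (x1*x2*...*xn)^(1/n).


Product = 40 × 19 × 33 × 25 × 45 × 17 = 479655000
GM = 479655000^(1/6) = 27.9783

GM = 27.9783


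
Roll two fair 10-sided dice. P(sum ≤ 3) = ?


Total outcomes = 10×10 = 100
Favorable (sum ≤ 3): 3
P = 3/100 = 0.0300

P = 0.0300


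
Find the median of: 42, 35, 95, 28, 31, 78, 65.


Sorted: 28, 31, 35, 42, 65, 78, 95
n = 7 (odd)
Middle value = 42

Median = 42


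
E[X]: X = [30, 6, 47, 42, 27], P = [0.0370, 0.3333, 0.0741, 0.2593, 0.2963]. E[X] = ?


E[X] = 30*0.0370 + 6*0.3333 + 47*0.0741 + 42*0.2593 + 27*0.2963
= 1.1100 + 1.9998 + 3.4827 + 10.8906 + 8.0001
= 25.4832

E[X] = 25.4832


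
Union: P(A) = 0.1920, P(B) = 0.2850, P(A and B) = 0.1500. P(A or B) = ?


P(A∪B) = 0.1920 + 0.2850 - 0.1500
= 0.4770 - 0.1500
= 0.3270

P(A∪B) = 0.3270


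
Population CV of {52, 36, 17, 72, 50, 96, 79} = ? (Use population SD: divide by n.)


Mean = 57.4286
SD = 24.9105
CV = (24.9105/57.4286)*100 = 43.3764%

CV = 43.3764%


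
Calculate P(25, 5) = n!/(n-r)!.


P(25,5) = 25!/20!
= 15511210043330985984000000/2432902008176640000
= 6375600

P(25,5) = 6375600


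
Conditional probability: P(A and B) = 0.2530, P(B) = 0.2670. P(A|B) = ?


P(A|B) = 0.2530/0.2670 = 0.9476

P(A|B) = 0.9476


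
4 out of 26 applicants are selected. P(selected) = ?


P = 4/26 = 0.1538

P = 0.1538


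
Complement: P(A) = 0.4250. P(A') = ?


P(not A) = 1 - 0.4250 = 0.5750

P(not A) = 0.5750


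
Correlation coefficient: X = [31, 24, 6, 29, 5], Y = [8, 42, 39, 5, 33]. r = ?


Mean X = 19.0000, Mean Y = 25.4000
SD X = 11.260551, SD Y = 15.730226
Cov = -122.600000
r = -122.600000/(11.260551*15.730226) = -0.6921

r = -0.6921


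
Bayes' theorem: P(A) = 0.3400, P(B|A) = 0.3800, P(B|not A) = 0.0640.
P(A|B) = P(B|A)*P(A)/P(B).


P(B) = P(B|A)*P(A) + P(B|A')*P(A')
= 0.3800*0.3400 + 0.0640*0.6600
= 0.129200 + 0.042240 = 0.171440
P(A|B) = 0.129200/0.171440 = 0.7536

P(A|B) = 0.7536


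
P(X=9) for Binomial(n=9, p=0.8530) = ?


C(9,9) = 1
p^9 = 0.239079
(1-p)^0 = 1.000000
P = 1 * 0.239079 * 1.000000 = 0.2391

P(X=9) = 0.2391


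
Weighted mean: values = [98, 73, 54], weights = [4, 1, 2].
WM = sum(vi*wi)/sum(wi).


Numerator = 98*4 + 73*1 + 54*2 = 573
Denominator = 4 + 1 + 2 = 7
WM = 573/7 = 81.8571

WM = 81.8571


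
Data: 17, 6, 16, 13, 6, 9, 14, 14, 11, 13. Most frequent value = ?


Frequencies: 6:2, 9:1, 11:1, 13:2, 14:2, 16:1, 17:1
Max frequency = 2
Mode = 6, 13, 14

Mode = 6, 13, 14


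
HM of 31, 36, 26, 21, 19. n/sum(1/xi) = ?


Sum of reciprocals = 1/31 + 1/36 + 1/26 + 1/21 + 1/19 = 0.198748
HM = 5/0.198748 = 25.1575

HM = 25.1575


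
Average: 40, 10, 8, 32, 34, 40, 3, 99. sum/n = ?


Sum = 40 + 10 + 8 + 32 + 34 + 40 + 3 + 99 = 266
n = 8
Mean = 266/8 = 33.2500

Mean = 33.2500


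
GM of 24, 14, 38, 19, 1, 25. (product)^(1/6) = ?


Product = 24 × 14 × 38 × 19 × 1 × 25 = 6064800
GM = 6064800^(1/6) = 13.5042

GM = 13.5042


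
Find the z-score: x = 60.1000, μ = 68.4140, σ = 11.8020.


z = (60.1000 - 68.4140)/11.8020
= -8.3140/11.8020
= -0.7045

z = -0.7045


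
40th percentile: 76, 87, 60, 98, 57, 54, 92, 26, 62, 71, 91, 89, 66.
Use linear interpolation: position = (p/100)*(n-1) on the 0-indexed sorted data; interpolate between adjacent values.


Sorted: 26, 54, 57, 60, 62, 66, 71, 76, 87, 89, 91, 92, 98
n = 13
Index = 40/100 * 12 = 4.8000
Lower = data[4] = 62, Upper = data[5] = 66
P40 = 62 + 0.8000*(4) = 65.2000

P40 = 65.2000


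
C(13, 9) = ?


C(13,9) = 13!/(9! × 4!)
= 6227020800/(362880 × 24)
= 715

C(13,9) = 715


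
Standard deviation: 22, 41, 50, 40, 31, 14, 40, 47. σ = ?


Mean = 35.6250
Variance = 134.7344
SD = sqrt(134.7344) = 11.6075

SD = 11.6075


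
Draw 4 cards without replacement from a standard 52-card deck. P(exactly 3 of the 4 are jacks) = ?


Hypergeometric: P(X=3) = C(4,3)·C(48,1) / C(52,4)
= 4 × 48 / 270725
= 192/270725 = 0.0007

P = 0.0007


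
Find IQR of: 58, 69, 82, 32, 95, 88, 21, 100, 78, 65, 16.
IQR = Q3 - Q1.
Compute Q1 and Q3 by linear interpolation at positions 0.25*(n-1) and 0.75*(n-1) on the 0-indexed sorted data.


Sorted: 16, 21, 32, 58, 65, 69, 78, 82, 88, 95, 100
Q1 (25th %ile) = 45.0000
Q3 (75th %ile) = 85.0000
IQR = 85.0000 - 45.0000 = 40.0000

IQR = 40.0000


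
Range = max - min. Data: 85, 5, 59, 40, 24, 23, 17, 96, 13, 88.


Max = 96, Min = 5
Range = 96 - 5 = 91

Range = 91


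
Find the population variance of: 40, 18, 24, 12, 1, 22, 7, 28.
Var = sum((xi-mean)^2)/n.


Mean = 19.0000
Squared deviations: 441.0000, 1.0000, 25.0000, 49.0000, 324.0000, 9.0000, 144.0000, 81.0000
Sum = 1074.0000
Variance = 1074.0000/8 = 134.2500

Variance = 134.2500


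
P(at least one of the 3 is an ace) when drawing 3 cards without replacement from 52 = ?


P(at least one) = 1 - P(none)
P(none) = (48/52) × (47/51) × (46/50) = 0.782624
P(at least one) = 1 - 0.782624 = 0.2174

P = 0.2174


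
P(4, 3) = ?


P(4,3) = 4!/1!
= 24/1
= 24

P(4,3) = 24


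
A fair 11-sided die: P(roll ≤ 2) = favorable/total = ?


Favorable outcomes (roll ≤ 2): 2
Total outcomes = 11
P = 2/11 = 0.1818

P = 0.1818


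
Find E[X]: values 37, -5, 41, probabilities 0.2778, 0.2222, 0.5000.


E[X] = 37*0.2778 - 5*0.2222 + 41*0.5000
= 10.2786 - 1.1110 + 20.5000
= 29.6676

E[X] = 29.6676


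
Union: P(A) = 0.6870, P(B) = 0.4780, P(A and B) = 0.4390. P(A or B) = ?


P(A∪B) = 0.6870 + 0.4780 - 0.4390
= 1.1650 - 0.4390
= 0.7260

P(A∪B) = 0.7260


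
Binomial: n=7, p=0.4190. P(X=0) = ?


C(7,0) = 1
p^0 = 1.000000
(1-p)^7 = 0.022348
P = 1 * 1.000000 * 0.022348 = 0.0223

P(X=0) = 0.0223


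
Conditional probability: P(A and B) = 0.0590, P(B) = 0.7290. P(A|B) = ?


P(A|B) = 0.0590/0.7290 = 0.0809

P(A|B) = 0.0809


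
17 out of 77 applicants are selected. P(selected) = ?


P = 17/77 = 0.2208

P = 0.2208


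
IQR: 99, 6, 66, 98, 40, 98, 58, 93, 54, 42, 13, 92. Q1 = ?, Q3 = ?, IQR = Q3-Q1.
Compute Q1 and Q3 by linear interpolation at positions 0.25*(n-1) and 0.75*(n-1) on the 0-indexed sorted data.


Sorted: 6, 13, 40, 42, 54, 58, 66, 92, 93, 98, 98, 99
Q1 (25th %ile) = 41.5000
Q3 (75th %ile) = 94.2500
IQR = 94.2500 - 41.5000 = 52.7500

IQR = 52.7500


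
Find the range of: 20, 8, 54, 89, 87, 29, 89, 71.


Max = 89, Min = 8
Range = 89 - 8 = 81

Range = 81


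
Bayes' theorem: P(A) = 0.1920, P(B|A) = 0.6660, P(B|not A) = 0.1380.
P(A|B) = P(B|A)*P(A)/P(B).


P(B) = P(B|A)*P(A) + P(B|A')*P(A')
= 0.6660*0.1920 + 0.1380*0.8080
= 0.127872 + 0.111504 = 0.239376
P(A|B) = 0.127872/0.239376 = 0.5342

P(A|B) = 0.5342


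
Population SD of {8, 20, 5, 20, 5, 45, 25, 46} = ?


Mean = 21.7500
Variance = 236.9375
SD = sqrt(236.9375) = 15.3928

SD = 15.3928


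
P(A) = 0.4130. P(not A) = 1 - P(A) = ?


P(not A) = 1 - 0.4130 = 0.5870

P(not A) = 0.5870


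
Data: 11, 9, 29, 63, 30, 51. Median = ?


Sorted: 9, 11, 29, 30, 51, 63
n = 6 (even)
Middle values: 29 and 30
Median = (29+30)/2 = 29.5000

Median = 29.5000


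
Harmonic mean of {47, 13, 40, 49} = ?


Sum of reciprocals = 1/47 + 1/13 + 1/40 + 1/49 = 0.143608
HM = 4/0.143608 = 27.8536

HM = 27.8536


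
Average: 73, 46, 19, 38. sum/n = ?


Sum = 73 + 46 + 19 + 38 = 176
n = 4
Mean = 176/4 = 44.0000

Mean = 44.0000


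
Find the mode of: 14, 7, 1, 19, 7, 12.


Frequencies: 1:1, 7:2, 12:1, 14:1, 19:1
Max frequency = 2
Mode = 7

Mode = 7


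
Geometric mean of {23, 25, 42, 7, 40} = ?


Product = 23 × 25 × 42 × 7 × 40 = 6762000
GM = 6762000^(1/5) = 23.2282

GM = 23.2282


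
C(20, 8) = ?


C(20,8) = 20!/(8! × 12!)
= 2432902008176640000/(40320 × 479001600)
= 125970

C(20,8) = 125970


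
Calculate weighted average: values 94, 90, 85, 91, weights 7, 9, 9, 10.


Numerator = 94*7 + 90*9 + 85*9 + 91*10 = 3143
Denominator = 7 + 9 + 9 + 10 = 35
WM = 3143/35 = 89.8000

WM = 89.8000


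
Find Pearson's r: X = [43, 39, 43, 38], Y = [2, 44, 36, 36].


Mean X = 40.7500, Mean Y = 29.5000
SD X = 2.277608, SD Y = 16.209565
Cov = -22.625000
r = -22.625000/(2.277608*16.209565) = -0.6128

r = -0.6128


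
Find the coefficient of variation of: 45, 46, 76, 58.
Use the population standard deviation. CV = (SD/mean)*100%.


Mean = 56.2500
SD = 12.4975
CV = (12.4975/56.2500)*100 = 22.2178%

CV = 22.2178%


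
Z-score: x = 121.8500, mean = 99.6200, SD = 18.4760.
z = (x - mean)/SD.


z = (121.8500 - 99.6200)/18.4760
= 22.2300/18.4760
= 1.2032

z = 1.2032


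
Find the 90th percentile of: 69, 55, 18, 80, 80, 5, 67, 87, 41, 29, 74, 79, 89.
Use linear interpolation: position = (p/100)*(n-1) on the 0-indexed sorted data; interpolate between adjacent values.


Sorted: 5, 18, 29, 41, 55, 67, 69, 74, 79, 80, 80, 87, 89
n = 13
Index = 90/100 * 12 = 10.8000
Lower = data[10] = 80, Upper = data[11] = 87
P90 = 80 + 0.8000*(7) = 85.6000

P90 = 85.6000


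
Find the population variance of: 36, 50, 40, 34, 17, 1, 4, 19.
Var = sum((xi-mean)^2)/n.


Mean = 25.1250
Squared deviations: 118.2656, 618.7656, 221.2656, 78.7656, 66.0156, 582.0156, 446.2656, 37.5156
Sum = 2168.8750
Variance = 2168.8750/8 = 271.1094

Variance = 271.1094


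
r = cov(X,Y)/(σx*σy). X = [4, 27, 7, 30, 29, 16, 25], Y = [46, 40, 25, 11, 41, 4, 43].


Mean X = 19.7143, Mean Y = 30.0000
SD X = 9.967293, SD Y = 15.620499
Cov = -6.142857
r = -6.142857/(9.967293*15.620499) = -0.0395

r = -0.0395


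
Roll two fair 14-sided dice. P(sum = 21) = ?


Total outcomes = 14×14 = 196
Favorable (sum = 21): 8
P = 8/196 = 0.0408

P = 0.0408


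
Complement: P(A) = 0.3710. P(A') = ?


P(not A) = 1 - 0.3710 = 0.6290

P(not A) = 0.6290


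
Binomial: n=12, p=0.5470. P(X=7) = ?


C(12,7) = 792
p^7 = 0.014652
(1-p)^5 = 0.019076
P = 792 * 0.014652 * 0.019076 = 0.2214

P(X=7) = 0.2214


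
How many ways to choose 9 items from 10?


C(10,9) = 10!/(9! × 1!)
= 3628800/(362880 × 1)
= 10

C(10,9) = 10


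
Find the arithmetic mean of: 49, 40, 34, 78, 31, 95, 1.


Sum = 49 + 40 + 34 + 78 + 31 + 95 + 1 = 328
n = 7
Mean = 328/7 = 46.8571

Mean = 46.8571


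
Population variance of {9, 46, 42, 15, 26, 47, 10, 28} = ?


Mean = 27.8750
Squared deviations: 356.2656, 328.5156, 199.5156, 165.7656, 3.5156, 365.7656, 319.5156, 0.0156
Sum = 1738.8750
Variance = 1738.8750/8 = 217.3594

Variance = 217.3594


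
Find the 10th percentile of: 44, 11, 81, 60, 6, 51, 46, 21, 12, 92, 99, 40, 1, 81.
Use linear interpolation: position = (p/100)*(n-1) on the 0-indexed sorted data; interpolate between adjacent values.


Sorted: 1, 6, 11, 12, 21, 40, 44, 46, 51, 60, 81, 81, 92, 99
n = 14
Index = 10/100 * 13 = 1.3000
Lower = data[1] = 6, Upper = data[2] = 11
P10 = 6 + 0.3000*(5) = 7.5000

P10 = 7.5000


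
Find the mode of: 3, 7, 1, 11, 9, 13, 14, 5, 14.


Frequencies: 1:1, 3:1, 5:1, 7:1, 9:1, 11:1, 13:1, 14:2
Max frequency = 2
Mode = 14

Mode = 14


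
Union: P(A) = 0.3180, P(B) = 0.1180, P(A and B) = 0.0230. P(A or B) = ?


P(A∪B) = 0.3180 + 0.1180 - 0.0230
= 0.4360 - 0.0230
= 0.4130

P(A∪B) = 0.4130


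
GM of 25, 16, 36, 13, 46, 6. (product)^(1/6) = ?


Product = 25 × 16 × 36 × 13 × 46 × 6 = 51667200
GM = 51667200^(1/6) = 19.2990

GM = 19.2990


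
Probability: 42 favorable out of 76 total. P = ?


P = 42/76 = 0.5526

P = 0.5526


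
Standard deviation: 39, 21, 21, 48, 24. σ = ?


Mean = 30.6000
Variance = 120.2400
SD = sqrt(120.2400) = 10.9654

SD = 10.9654


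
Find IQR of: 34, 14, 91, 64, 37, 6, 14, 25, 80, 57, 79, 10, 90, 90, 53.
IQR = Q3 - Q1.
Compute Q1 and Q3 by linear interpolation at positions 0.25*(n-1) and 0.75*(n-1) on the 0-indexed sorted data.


Sorted: 6, 10, 14, 14, 25, 34, 37, 53, 57, 64, 79, 80, 90, 90, 91
Q1 (25th %ile) = 19.5000
Q3 (75th %ile) = 79.5000
IQR = 79.5000 - 19.5000 = 60.0000

IQR = 60.0000


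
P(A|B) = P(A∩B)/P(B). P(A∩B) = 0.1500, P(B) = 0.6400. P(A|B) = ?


P(A|B) = 0.1500/0.6400 = 0.2344

P(A|B) = 0.2344


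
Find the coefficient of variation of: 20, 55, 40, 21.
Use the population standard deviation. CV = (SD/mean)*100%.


Mean = 34.0000
SD = 14.5086
CV = (14.5086/34.0000)*100 = 42.6724%

CV = 42.6724%


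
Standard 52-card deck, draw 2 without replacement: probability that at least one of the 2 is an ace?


P(at least one) = 1 - P(none)
P(none) = (48/52) × (47/51) = 0.850679
P(at least one) = 1 - 0.850679 = 0.1493

P = 0.1493


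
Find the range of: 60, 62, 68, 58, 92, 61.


Max = 92, Min = 58
Range = 92 - 58 = 34

Range = 34


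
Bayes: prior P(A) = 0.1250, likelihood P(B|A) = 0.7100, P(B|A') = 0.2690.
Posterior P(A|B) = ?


P(B) = P(B|A)*P(A) + P(B|A')*P(A')
= 0.7100*0.1250 + 0.2690*0.8750
= 0.088750 + 0.235375 = 0.324125
P(A|B) = 0.088750/0.324125 = 0.2738

P(A|B) = 0.2738


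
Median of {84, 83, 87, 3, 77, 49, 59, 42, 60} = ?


Sorted: 3, 42, 49, 59, 60, 77, 83, 84, 87
n = 9 (odd)
Middle value = 60

Median = 60


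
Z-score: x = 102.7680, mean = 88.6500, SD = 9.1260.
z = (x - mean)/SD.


z = (102.7680 - 88.6500)/9.1260
= 14.1180/9.1260
= 1.5470

z = 1.5470


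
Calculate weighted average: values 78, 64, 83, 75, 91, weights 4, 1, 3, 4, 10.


Numerator = 78*4 + 64*1 + 83*3 + 75*4 + 91*10 = 1835
Denominator = 4 + 1 + 3 + 4 + 10 = 22
WM = 1835/22 = 83.4091

WM = 83.4091


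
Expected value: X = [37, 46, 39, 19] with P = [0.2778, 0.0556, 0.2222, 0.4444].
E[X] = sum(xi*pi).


E[X] = 37*0.2778 + 46*0.0556 + 39*0.2222 + 19*0.4444
= 10.2786 + 2.5576 + 8.6658 + 8.4436
= 29.9456

E[X] = 29.9456


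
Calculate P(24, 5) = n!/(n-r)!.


P(24,5) = 24!/19!
= 620448401733239439360000/121645100408832000
= 5100480

P(24,5) = 5100480


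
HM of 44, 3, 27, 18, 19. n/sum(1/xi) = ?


Sum of reciprocals = 1/44 + 1/3 + 1/27 + 1/18 + 1/19 = 0.501285
HM = 5/0.501285 = 9.9744

HM = 9.9744


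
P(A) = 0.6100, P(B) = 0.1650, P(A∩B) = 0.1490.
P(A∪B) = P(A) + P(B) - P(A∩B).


P(A∪B) = 0.6100 + 0.1650 - 0.1490
= 0.7750 - 0.1490
= 0.6260

P(A∪B) = 0.6260


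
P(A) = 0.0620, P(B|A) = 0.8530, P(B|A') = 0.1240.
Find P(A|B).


P(B) = P(B|A)*P(A) + P(B|A')*P(A')
= 0.8530*0.0620 + 0.1240*0.9380
= 0.052886 + 0.116312 = 0.169198
P(A|B) = 0.052886/0.169198 = 0.3126

P(A|B) = 0.3126


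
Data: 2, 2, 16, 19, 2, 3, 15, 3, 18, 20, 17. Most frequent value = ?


Frequencies: 2:3, 3:2, 15:1, 16:1, 17:1, 18:1, 19:1, 20:1
Max frequency = 3
Mode = 2

Mode = 2


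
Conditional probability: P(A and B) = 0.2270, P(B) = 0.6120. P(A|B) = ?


P(A|B) = 0.2270/0.6120 = 0.3709

P(A|B) = 0.3709


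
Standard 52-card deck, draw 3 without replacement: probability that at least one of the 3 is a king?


P(at least one) = 1 - P(none)
P(none) = (48/52) × (47/51) × (46/50) = 0.782624
P(at least one) = 1 - 0.782624 = 0.2174

P = 0.2174


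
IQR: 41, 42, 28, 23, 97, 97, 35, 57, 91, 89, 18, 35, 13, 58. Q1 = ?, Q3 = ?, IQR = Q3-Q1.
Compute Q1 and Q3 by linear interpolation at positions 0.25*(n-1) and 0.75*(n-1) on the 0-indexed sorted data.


Sorted: 13, 18, 23, 28, 35, 35, 41, 42, 57, 58, 89, 91, 97, 97
Q1 (25th %ile) = 29.7500
Q3 (75th %ile) = 81.2500
IQR = 81.2500 - 29.7500 = 51.5000

IQR = 51.5000


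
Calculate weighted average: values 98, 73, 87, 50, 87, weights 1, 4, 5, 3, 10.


Numerator = 98*1 + 73*4 + 87*5 + 50*3 + 87*10 = 1845
Denominator = 1 + 4 + 5 + 3 + 10 = 23
WM = 1845/23 = 80.2174

WM = 80.2174


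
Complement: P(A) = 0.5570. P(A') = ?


P(not A) = 1 - 0.5570 = 0.4430

P(not A) = 0.4430


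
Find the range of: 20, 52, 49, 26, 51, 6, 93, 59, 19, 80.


Max = 93, Min = 6
Range = 93 - 6 = 87

Range = 87


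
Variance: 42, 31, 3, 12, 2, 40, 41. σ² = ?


Mean = 24.4286
Squared deviations: 308.7551, 43.1837, 459.1837, 154.4694, 503.0408, 242.4694, 274.6122
Sum = 1985.7143
Variance = 1985.7143/7 = 283.6735

Variance = 283.6735


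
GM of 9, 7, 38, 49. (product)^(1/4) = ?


Product = 9 × 7 × 38 × 49 = 117306
GM = 117306^(1/4) = 18.5067

GM = 18.5067


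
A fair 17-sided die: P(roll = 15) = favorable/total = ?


Favorable outcomes (roll = 15): 1
Total outcomes = 17
P = 1/17 = 0.0588

P = 0.0588


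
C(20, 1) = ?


C(20,1) = 20!/(1! × 19!)
= 2432902008176640000/(1 × 121645100408832000)
= 20

C(20,1) = 20


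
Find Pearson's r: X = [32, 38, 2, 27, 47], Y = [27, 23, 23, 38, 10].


Mean X = 29.2000, Mean Y = 24.2000
SD X = 15.144636, SD Y = 8.975522
Cov = -50.640000
r = -50.640000/(15.144636*8.975522) = -0.3725

r = -0.3725


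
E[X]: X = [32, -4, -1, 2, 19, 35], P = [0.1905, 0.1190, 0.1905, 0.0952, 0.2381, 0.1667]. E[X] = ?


E[X] = 32*0.1905 - 4*0.1190 - 1*0.1905 + 2*0.0952 + 19*0.2381 + 35*0.1667
= 6.0960 - 0.4760 - 0.1905 + 0.1904 + 4.5239 + 5.8345
= 15.9783

E[X] = 15.9783


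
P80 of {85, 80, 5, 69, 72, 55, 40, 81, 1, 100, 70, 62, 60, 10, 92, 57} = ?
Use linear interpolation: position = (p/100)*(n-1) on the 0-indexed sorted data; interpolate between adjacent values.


Sorted: 1, 5, 10, 40, 55, 57, 60, 62, 69, 70, 72, 80, 81, 85, 92, 100
n = 16
Index = 80/100 * 15 = 12.0000
Lower = data[12] = 81, Upper = data[13] = 85
P80 = 81 + 0*(4) = 81.0000

P80 = 81.0000


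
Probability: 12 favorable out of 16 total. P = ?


P = 12/16 = 0.7500

P = 0.7500


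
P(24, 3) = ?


P(24,3) = 24!/21!
= 620448401733239439360000/51090942171709440000
= 12144

P(24,3) = 12144


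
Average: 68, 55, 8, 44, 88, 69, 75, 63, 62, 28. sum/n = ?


Sum = 68 + 55 + 8 + 44 + 88 + 69 + 75 + 63 + 62 + 28 = 560
n = 10
Mean = 560/10 = 56.0000

Mean = 56.0000


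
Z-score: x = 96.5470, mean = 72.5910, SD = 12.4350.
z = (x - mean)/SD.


z = (96.5470 - 72.5910)/12.4350
= 23.9560/12.4350
= 1.9265

z = 1.9265


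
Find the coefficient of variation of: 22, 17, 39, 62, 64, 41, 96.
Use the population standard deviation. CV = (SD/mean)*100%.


Mean = 48.7143
SD = 25.4093
CV = (25.4093/48.7143)*100 = 52.1599%

CV = 52.1599%


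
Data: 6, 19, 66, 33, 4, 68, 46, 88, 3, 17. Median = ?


Sorted: 3, 4, 6, 17, 19, 33, 46, 66, 68, 88
n = 10 (even)
Middle values: 19 and 33
Median = (19+33)/2 = 26.0000

Median = 26.0000


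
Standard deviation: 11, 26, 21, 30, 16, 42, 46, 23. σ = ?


Mean = 26.8750
Variance = 128.1094
SD = sqrt(128.1094) = 11.3185

SD = 11.3185


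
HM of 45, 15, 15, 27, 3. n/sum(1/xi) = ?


Sum of reciprocals = 1/45 + 1/15 + 1/15 + 1/27 + 1/3 = 0.525926
HM = 5/0.525926 = 9.5070

HM = 9.5070


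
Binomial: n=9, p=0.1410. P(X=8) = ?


C(9,8) = 9
p^8 = 1.562259e-07
(1-p)^1 = 0.859000
P = 9 * 1.562259e-07 * 0.859000 = 1.2078e-06

P(X=8) = 1.2078e-06


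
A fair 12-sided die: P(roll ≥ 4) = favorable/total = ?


Favorable outcomes (roll ≥ 4): 9
Total outcomes = 12
P = 9/12 = 0.7500

P = 0.7500


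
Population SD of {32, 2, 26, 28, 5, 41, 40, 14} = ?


Mean = 23.5000
Variance = 196.5000
SD = sqrt(196.5000) = 14.0178

SD = 14.0178


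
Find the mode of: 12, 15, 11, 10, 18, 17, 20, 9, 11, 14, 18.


Frequencies: 9:1, 10:1, 11:2, 12:1, 14:1, 15:1, 17:1, 18:2, 20:1
Max frequency = 2
Mode = 11, 18

Mode = 11, 18


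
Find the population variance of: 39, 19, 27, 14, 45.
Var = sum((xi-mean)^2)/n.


Mean = 28.8000
Squared deviations: 104.0400, 96.0400, 3.2400, 219.0400, 262.4400
Sum = 684.8000
Variance = 684.8000/5 = 136.9600

Variance = 136.9600


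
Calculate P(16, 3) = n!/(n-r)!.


P(16,3) = 16!/13!
= 20922789888000/6227020800
= 3360

P(16,3) = 3360


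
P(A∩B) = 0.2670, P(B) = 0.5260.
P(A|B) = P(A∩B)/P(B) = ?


P(A|B) = 0.2670/0.5260 = 0.5076

P(A|B) = 0.5076


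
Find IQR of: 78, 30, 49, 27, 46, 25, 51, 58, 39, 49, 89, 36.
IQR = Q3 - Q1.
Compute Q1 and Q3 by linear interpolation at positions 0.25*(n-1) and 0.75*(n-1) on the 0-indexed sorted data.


Sorted: 25, 27, 30, 36, 39, 46, 49, 49, 51, 58, 78, 89
Q1 (25th %ile) = 34.5000
Q3 (75th %ile) = 52.7500
IQR = 52.7500 - 34.5000 = 18.2500

IQR = 18.2500


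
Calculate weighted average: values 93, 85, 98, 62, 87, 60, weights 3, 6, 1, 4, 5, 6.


Numerator = 93*3 + 85*6 + 98*1 + 62*4 + 87*5 + 60*6 = 1930
Denominator = 3 + 6 + 1 + 4 + 5 + 6 = 25
WM = 1930/25 = 77.2000

WM = 77.2000


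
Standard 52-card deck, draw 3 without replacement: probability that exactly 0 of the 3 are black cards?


Hypergeometric: P(X=0) = C(26,0)·C(26,3) / C(52,3)
= 1 × 2600 / 22100
= 2600/22100 = 0.1176

P = 0.1176


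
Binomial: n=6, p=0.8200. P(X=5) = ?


C(6,5) = 6
p^5 = 0.370740
(1-p)^1 = 0.180000
P = 6 * 0.370740 * 0.180000 = 0.4004

P(X=5) = 0.4004


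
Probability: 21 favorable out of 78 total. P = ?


P = 21/78 = 0.2692

P = 0.2692


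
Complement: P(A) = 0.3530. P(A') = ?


P(not A) = 1 - 0.3530 = 0.6470

P(not A) = 0.6470


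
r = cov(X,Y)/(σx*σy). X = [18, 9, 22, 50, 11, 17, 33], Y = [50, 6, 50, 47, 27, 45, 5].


Mean X = 22.8571, Mean Y = 32.8571
SD X = 13.260344, SD Y = 18.772537
Cov = 53.408163
r = 53.408163/(13.260344*18.772537) = 0.2146

r = 0.2146


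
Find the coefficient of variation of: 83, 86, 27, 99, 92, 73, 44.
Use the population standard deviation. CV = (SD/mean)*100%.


Mean = 72.0000
SD = 24.6577
CV = (24.6577/72.0000)*100 = 34.2467%

CV = 34.2467%


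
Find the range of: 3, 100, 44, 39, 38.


Max = 100, Min = 3
Range = 100 - 3 = 97

Range = 97


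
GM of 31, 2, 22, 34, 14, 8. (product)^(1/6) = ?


Product = 31 × 2 × 22 × 34 × 14 × 8 = 5194112
GM = 5194112^(1/6) = 13.1599

GM = 13.1599


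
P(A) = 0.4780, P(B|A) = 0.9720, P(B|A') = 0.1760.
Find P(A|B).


P(B) = P(B|A)*P(A) + P(B|A')*P(A')
= 0.9720*0.4780 + 0.1760*0.5220
= 0.464616 + 0.091872 = 0.556488
P(A|B) = 0.464616/0.556488 = 0.8349

P(A|B) = 0.8349


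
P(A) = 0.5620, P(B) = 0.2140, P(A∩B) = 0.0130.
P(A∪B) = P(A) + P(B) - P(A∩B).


P(A∪B) = 0.5620 + 0.2140 - 0.0130
= 0.7760 - 0.0130
= 0.7630

P(A∪B) = 0.7630


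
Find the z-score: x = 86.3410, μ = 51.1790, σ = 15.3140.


z = (86.3410 - 51.1790)/15.3140
= 35.1620/15.3140
= 2.2961

z = 2.2961


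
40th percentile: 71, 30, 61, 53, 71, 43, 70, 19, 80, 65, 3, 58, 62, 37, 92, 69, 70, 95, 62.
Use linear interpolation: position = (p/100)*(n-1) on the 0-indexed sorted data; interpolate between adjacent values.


Sorted: 3, 19, 30, 37, 43, 53, 58, 61, 62, 62, 65, 69, 70, 70, 71, 71, 80, 92, 95
n = 19
Index = 40/100 * 18 = 7.2000
Lower = data[7] = 61, Upper = data[8] = 62
P40 = 61 + 0.2000*(1) = 61.2000

P40 = 61.2000


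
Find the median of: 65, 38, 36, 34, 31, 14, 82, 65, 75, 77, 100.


Sorted: 14, 31, 34, 36, 38, 65, 65, 75, 77, 82, 100
n = 11 (odd)
Middle value = 65

Median = 65


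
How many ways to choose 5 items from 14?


C(14,5) = 14!/(5! × 9!)
= 87178291200/(120 × 362880)
= 2002

C(14,5) = 2002


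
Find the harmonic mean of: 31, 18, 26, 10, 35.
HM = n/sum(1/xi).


Sum of reciprocals = 1/31 + 1/18 + 1/26 + 1/10 + 1/35 = 0.254847
HM = 5/0.254847 = 19.6196

HM = 19.6196


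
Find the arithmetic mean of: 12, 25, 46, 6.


Sum = 12 + 25 + 46 + 6 = 89
n = 4
Mean = 89/4 = 22.2500

Mean = 22.2500


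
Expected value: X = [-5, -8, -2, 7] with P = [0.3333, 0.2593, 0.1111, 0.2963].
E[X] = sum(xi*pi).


E[X] = -5*0.3333 - 8*0.2593 - 2*0.1111 + 7*0.2963
= -1.6665 - 2.0744 - 0.2222 + 2.0741
= -1.8890

E[X] = -1.8890


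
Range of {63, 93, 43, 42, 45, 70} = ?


Max = 93, Min = 42
Range = 93 - 42 = 51

Range = 51


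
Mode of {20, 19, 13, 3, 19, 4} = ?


Frequencies: 3:1, 4:1, 13:1, 19:2, 20:1
Max frequency = 2
Mode = 19

Mode = 19


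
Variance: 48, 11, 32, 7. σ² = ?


Mean = 24.5000
Squared deviations: 552.2500, 182.2500, 56.2500, 306.2500
Sum = 1097.0000
Variance = 1097.0000/4 = 274.2500

Variance = 274.2500


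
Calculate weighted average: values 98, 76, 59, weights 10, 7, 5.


Numerator = 98*10 + 76*7 + 59*5 = 1807
Denominator = 10 + 7 + 5 = 22
WM = 1807/22 = 82.1364

WM = 82.1364


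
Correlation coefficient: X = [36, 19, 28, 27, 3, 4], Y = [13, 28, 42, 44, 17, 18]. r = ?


Mean X = 19.5000, Mean Y = 27.0000
SD X = 12.338963, SD Y = 12.192894
Cov = 54.666667
r = 54.666667/(12.338963*12.192894) = 0.3634

r = 0.3634


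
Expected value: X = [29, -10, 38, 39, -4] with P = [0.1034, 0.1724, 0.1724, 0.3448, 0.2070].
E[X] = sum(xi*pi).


E[X] = 29*0.1034 - 10*0.1724 + 38*0.1724 + 39*0.3448 - 4*0.2070
= 2.9986 - 1.7240 + 6.5512 + 13.4472 - 0.8280
= 20.4450

E[X] = 20.4450


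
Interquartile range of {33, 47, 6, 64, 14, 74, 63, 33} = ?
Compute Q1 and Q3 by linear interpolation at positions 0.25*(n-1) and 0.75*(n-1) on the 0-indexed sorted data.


Sorted: 6, 14, 33, 33, 47, 63, 64, 74
Q1 (25th %ile) = 28.2500
Q3 (75th %ile) = 63.2500
IQR = 63.2500 - 28.2500 = 35.0000

IQR = 35.0000


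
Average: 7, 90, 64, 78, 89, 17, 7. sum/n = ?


Sum = 7 + 90 + 64 + 78 + 89 + 17 + 7 = 352
n = 7
Mean = 352/7 = 50.2857

Mean = 50.2857


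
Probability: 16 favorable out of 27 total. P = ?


P = 16/27 = 0.5926

P = 0.5926


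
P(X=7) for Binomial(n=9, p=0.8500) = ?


C(9,7) = 36
p^7 = 0.320577
(1-p)^2 = 0.022500
P = 36 * 0.320577 * 0.022500 = 0.2597

P(X=7) = 0.2597


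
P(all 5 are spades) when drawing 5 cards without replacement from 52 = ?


P(all spades) = (13/52) × (12/51) × (11/50) × (10/49) × (9/48)
= 0.0005

P = 0.0005


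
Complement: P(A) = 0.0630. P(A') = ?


P(not A) = 1 - 0.0630 = 0.9370

P(not A) = 0.9370


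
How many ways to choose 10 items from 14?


C(14,10) = 14!/(10! × 4!)
= 87178291200/(3628800 × 24)
= 1001

C(14,10) = 1001


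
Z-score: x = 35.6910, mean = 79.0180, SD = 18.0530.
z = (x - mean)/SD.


z = (35.6910 - 79.0180)/18.0530
= -43.3270/18.0530
= -2.4000

z = -2.4000


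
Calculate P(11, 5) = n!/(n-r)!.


P(11,5) = 11!/6!
= 39916800/720
= 55440

P(11,5) = 55440


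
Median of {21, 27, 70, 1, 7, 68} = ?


Sorted: 1, 7, 21, 27, 68, 70
n = 6 (even)
Middle values: 21 and 27
Median = (21+27)/2 = 24.0000

Median = 24.0000


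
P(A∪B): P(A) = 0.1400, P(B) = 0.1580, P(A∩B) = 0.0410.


P(A∪B) = 0.1400 + 0.1580 - 0.0410
= 0.2980 - 0.0410
= 0.2570

P(A∪B) = 0.2570


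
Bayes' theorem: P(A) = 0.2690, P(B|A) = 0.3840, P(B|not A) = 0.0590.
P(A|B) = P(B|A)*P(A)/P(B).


P(B) = P(B|A)*P(A) + P(B|A')*P(A')
= 0.3840*0.2690 + 0.0590*0.7310
= 0.103296 + 0.043129 = 0.146425
P(A|B) = 0.103296/0.146425 = 0.7055

P(A|B) = 0.7055


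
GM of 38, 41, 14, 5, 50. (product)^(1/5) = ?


Product = 38 × 41 × 14 × 5 × 50 = 5453000
GM = 5453000^(1/5) = 22.2499

GM = 22.2499


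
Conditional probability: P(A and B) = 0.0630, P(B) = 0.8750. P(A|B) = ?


P(A|B) = 0.0630/0.8750 = 0.0720

P(A|B) = 0.0720


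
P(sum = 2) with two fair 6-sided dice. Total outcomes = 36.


Total outcomes = 6×6 = 36
Favorable (sum = 2): 1
P = 1/36 = 0.0278

P = 0.0278


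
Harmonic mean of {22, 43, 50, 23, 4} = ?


Sum of reciprocals = 1/22 + 1/43 + 1/50 + 1/23 + 1/4 = 0.382189
HM = 5/0.382189 = 13.0825

HM = 13.0825


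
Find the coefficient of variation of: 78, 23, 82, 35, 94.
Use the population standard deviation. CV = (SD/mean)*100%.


Mean = 62.4000
SD = 28.0328
CV = (28.0328/62.4000)*100 = 44.9244%

CV = 44.9244%


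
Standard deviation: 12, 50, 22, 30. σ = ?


Mean = 28.5000
Variance = 194.7500
SD = sqrt(194.7500) = 13.9553

SD = 13.9553


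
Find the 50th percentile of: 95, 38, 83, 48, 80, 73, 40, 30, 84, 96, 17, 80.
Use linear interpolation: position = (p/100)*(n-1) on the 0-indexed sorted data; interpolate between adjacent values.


Sorted: 17, 30, 38, 40, 48, 73, 80, 80, 83, 84, 95, 96
n = 12
Index = 50/100 * 11 = 5.5000
Lower = data[5] = 73, Upper = data[6] = 80
P50 = 73 + 0.5000*(7) = 76.5000

P50 = 76.5000


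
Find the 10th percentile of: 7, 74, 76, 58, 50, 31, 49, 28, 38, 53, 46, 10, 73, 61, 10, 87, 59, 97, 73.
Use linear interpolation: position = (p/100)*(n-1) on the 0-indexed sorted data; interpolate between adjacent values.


Sorted: 7, 10, 10, 28, 31, 38, 46, 49, 50, 53, 58, 59, 61, 73, 73, 74, 76, 87, 97
n = 19
Index = 10/100 * 18 = 1.8000
Lower = data[1] = 10, Upper = data[2] = 10
P10 = 10 + 0.8000*(0) = 10.0000

P10 = 10.0000


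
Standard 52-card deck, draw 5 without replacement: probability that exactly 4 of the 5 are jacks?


Hypergeometric: P(X=4) = C(4,4)·C(48,1) / C(52,5)
= 1 × 48 / 2598960
= 48/2598960 = 1.8469e-05

P = 1.8469e-05


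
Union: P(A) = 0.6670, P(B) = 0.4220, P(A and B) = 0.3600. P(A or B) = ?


P(A∪B) = 0.6670 + 0.4220 - 0.3600
= 1.0890 - 0.3600
= 0.7290

P(A∪B) = 0.7290


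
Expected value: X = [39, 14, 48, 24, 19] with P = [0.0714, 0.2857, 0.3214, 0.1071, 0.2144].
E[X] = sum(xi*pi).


E[X] = 39*0.0714 + 14*0.2857 + 48*0.3214 + 24*0.1071 + 19*0.2144
= 2.7846 + 3.9998 + 15.4272 + 2.5704 + 4.0736
= 28.8556

E[X] = 28.8556


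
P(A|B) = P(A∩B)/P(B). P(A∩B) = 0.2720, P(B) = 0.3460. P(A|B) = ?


P(A|B) = 0.2720/0.3460 = 0.7861

P(A|B) = 0.7861


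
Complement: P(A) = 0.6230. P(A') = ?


P(not A) = 1 - 0.6230 = 0.3770

P(not A) = 0.3770


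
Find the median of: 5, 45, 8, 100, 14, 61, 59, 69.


Sorted: 5, 8, 14, 45, 59, 61, 69, 100
n = 8 (even)
Middle values: 45 and 59
Median = (45+59)/2 = 52.0000

Median = 52.0000


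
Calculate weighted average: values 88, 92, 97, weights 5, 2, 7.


Numerator = 88*5 + 92*2 + 97*7 = 1303
Denominator = 5 + 2 + 7 = 14
WM = 1303/14 = 93.0714

WM = 93.0714


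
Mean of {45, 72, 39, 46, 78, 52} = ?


Sum = 45 + 72 + 39 + 46 + 78 + 52 = 332
n = 6
Mean = 332/6 = 55.3333

Mean = 55.3333


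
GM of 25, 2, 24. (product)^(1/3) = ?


Product = 25 × 2 × 24 = 1200
GM = 1200^(1/3) = 10.6266

GM = 10.6266


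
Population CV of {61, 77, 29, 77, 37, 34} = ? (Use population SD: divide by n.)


Mean = 52.5000
SD = 20.0312
CV = (20.0312/52.5000)*100 = 38.1547%

CV = 38.1547%


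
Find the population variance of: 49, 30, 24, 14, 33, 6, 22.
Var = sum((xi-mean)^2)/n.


Mean = 25.4286
Squared deviations: 555.6122, 20.8980, 2.0408, 130.6122, 57.3265, 377.4694, 11.7551
Sum = 1155.7143
Variance = 1155.7143/7 = 165.1020

Variance = 165.1020


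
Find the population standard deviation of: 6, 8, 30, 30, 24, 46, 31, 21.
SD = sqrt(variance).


Mean = 24.5000
Variance = 149.0000
SD = sqrt(149.0000) = 12.2066

SD = 12.2066


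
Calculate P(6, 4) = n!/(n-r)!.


P(6,4) = 6!/2!
= 720/2
= 360

P(6,4) = 360


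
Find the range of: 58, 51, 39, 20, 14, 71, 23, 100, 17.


Max = 100, Min = 14
Range = 100 - 14 = 86

Range = 86


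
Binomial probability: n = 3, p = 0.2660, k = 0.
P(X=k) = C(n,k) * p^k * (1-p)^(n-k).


C(3,0) = 1
p^0 = 1.000000
(1-p)^3 = 0.395447
P = 1 * 1.000000 * 0.395447 = 0.3954

P(X=0) = 0.3954


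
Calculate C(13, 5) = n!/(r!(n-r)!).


C(13,5) = 13!/(5! × 8!)
= 6227020800/(120 × 40320)
= 1287

C(13,5) = 1287


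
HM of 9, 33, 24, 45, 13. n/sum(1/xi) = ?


Sum of reciprocals = 1/9 + 1/33 + 1/24 + 1/45 + 1/13 = 0.282226
HM = 5/0.282226 = 17.7163

HM = 17.7163


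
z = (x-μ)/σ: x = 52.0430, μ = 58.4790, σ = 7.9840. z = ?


z = (52.0430 - 58.4790)/7.9840
= -6.4360/7.9840
= -0.8061

z = -0.8061


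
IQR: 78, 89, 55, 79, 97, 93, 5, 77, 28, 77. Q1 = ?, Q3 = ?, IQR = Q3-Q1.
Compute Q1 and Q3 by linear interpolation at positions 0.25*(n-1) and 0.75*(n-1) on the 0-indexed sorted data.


Sorted: 5, 28, 55, 77, 77, 78, 79, 89, 93, 97
Q1 (25th %ile) = 60.5000
Q3 (75th %ile) = 86.5000
IQR = 86.5000 - 60.5000 = 26.0000

IQR = 26.0000


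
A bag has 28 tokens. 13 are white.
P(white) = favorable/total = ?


P = 13/28 = 0.4643

P = 0.4643


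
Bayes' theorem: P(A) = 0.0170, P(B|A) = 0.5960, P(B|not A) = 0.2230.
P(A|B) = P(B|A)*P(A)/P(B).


P(B) = P(B|A)*P(A) + P(B|A')*P(A')
= 0.5960*0.0170 + 0.2230*0.9830
= 0.010132 + 0.219209 = 0.229341
P(A|B) = 0.010132/0.229341 = 0.0442

P(A|B) = 0.0442


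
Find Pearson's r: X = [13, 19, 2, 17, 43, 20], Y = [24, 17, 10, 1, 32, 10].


Mean X = 19.0000, Mean Y = 15.6667
SD X = 12.288206, SD Y = 10.143416
Cov = 77.000000
r = 77.000000/(12.288206*10.143416) = 0.6178

r = 0.6178


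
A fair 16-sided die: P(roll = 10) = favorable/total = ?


Favorable outcomes (roll = 10): 1
Total outcomes = 16
P = 1/16 = 0.0625

P = 0.0625


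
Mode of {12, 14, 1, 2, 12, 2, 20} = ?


Frequencies: 1:1, 2:2, 12:2, 14:1, 20:1
Max frequency = 2
Mode = 2, 12

Mode = 2, 12


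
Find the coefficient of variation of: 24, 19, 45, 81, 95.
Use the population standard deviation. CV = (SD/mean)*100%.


Mean = 52.8000
SD = 30.3605
CV = (30.3605/52.8000)*100 = 57.5009%

CV = 57.5009%


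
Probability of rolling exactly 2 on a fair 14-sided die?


Favorable outcomes (roll = 2): 1
Total outcomes = 14
P = 1/14 = 0.0714

P = 0.0714


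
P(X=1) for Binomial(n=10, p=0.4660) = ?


C(10,1) = 10
p^1 = 0.466000
(1-p)^9 = 0.003531
P = 10 * 0.466000 * 0.003531 = 0.0165

P(X=1) = 0.0165


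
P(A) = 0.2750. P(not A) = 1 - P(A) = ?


P(not A) = 1 - 0.2750 = 0.7250

P(not A) = 0.7250


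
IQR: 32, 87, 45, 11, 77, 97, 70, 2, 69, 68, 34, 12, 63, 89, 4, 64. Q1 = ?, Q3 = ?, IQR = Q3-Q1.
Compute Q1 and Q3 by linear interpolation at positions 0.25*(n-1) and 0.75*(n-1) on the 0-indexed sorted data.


Sorted: 2, 4, 11, 12, 32, 34, 45, 63, 64, 68, 69, 70, 77, 87, 89, 97
Q1 (25th %ile) = 27.0000
Q3 (75th %ile) = 71.7500
IQR = 71.7500 - 27.0000 = 44.7500

IQR = 44.7500


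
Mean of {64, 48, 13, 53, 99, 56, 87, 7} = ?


Sum = 64 + 48 + 13 + 53 + 99 + 56 + 87 + 7 = 427
n = 8
Mean = 427/8 = 53.3750

Mean = 53.3750


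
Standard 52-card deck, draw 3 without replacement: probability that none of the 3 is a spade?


P(no spades) = (39/52) × (38/51) × (37/50)
= 0.4135

P = 0.4135


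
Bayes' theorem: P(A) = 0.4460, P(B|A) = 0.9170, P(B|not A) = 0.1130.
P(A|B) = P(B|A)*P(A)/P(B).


P(B) = P(B|A)*P(A) + P(B|A')*P(A')
= 0.9170*0.4460 + 0.1130*0.5540
= 0.408982 + 0.062602 = 0.471584
P(A|B) = 0.408982/0.471584 = 0.8673

P(A|B) = 0.8673


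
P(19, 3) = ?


P(19,3) = 19!/16!
= 121645100408832000/20922789888000
= 5814

P(19,3) = 5814


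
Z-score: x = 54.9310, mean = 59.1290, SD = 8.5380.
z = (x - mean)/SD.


z = (54.9310 - 59.1290)/8.5380
= -4.1980/8.5380
= -0.4917

z = -0.4917


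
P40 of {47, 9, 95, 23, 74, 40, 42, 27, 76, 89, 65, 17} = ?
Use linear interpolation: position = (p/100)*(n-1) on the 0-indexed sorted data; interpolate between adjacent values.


Sorted: 9, 17, 23, 27, 40, 42, 47, 65, 74, 76, 89, 95
n = 12
Index = 40/100 * 11 = 4.4000
Lower = data[4] = 40, Upper = data[5] = 42
P40 = 40 + 0.4000*(2) = 40.8000

P40 = 40.8000


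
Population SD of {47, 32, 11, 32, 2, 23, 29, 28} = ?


Mean = 25.5000
Variance = 166.7500
SD = sqrt(166.7500) = 12.9132

SD = 12.9132


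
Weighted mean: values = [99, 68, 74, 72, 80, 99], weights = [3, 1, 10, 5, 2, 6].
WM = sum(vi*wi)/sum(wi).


Numerator = 99*3 + 68*1 + 74*10 + 72*5 + 80*2 + 99*6 = 2219
Denominator = 3 + 1 + 10 + 5 + 2 + 6 = 27
WM = 2219/27 = 82.1852

WM = 82.1852
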